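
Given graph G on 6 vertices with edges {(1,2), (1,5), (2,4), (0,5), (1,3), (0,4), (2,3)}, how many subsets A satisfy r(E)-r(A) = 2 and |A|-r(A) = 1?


R(x,y) = sum over A in 2^E of x^(r(E)-r(A)) * y^(|A|-r(A)).
G has 6 vertices, 7 edges. r(E) = 5.
Enumerate all 2^7 = 128 subsets.
Count subsets with r(E)-r(A)=2 and |A|-r(A)=1: 4.

4


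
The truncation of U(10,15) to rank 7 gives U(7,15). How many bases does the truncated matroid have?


Truncating U(10,15) to rank 7 gives U(7,15).
Bases of U(7,15) are all 7-element subsets of 15 elements.
Number of bases = C(15,7) = 6435.

6435


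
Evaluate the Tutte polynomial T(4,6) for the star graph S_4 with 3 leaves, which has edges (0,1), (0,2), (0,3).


A star on 4 vertices is a tree with 3 edges.
T(x,y) = x^(3) for any tree.
T(4,6) = 4^3 = 64.

64


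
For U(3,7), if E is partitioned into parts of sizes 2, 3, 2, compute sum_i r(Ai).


r(Ai) = min(|Ai|, 3) for each part.
Sum = min(2,3) + min(3,3) + min(2,3)
    = 2 + 3 + 2
    = 7.

7


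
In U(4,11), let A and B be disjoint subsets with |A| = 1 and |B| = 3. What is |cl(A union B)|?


|A union B| = 1 + 3 = 4 (disjoint).
In U(4,11), cl(S) = S if |S| < 4, else cl(S) = E.
Since 4 >= 4, cl(A union B) = E.
|cl(A union B)| = 11.

11


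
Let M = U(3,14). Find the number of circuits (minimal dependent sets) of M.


In U(3,14), circuits are the (4)-element subsets.
Any set of 4 elements is dependent, and removing any one element gives
an independent set of size 3, so it is a minimal dependent set.
Number of circuits = C(14,4) = (14 * 13 * 12 * 11) / (1 * 2 * 3 * 4) = 1001.

1001


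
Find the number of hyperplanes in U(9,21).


Hyperplanes of U(9,21) are flats of rank 8.
In a uniform matroid, these are exactly the (8)-element subsets.
Count = (21 choose 8) = 203490.

203490


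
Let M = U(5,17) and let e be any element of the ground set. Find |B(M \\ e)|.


Deleting e from U(5,17) gives U(5,16) since n > r.
Bases of U(5,16) = C(16,5) = 4368.

4368


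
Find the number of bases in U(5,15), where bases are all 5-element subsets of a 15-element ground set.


Bases of U(5,15) are all 5-element subsets of the 15-element ground set.
Number of bases = C(15,5).
C(15,5) = 15! / (5! * 10!) = 3003.

3003


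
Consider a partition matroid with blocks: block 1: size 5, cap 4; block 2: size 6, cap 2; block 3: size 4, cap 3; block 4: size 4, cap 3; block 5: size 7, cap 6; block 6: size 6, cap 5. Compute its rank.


Rank of a partition matroid = sum of min(|Si|, ci) for each block.
= min(5,4) + min(6,2) + min(4,3) + min(4,3) + min(7,6) + min(6,5)
= 4 + 2 + 3 + 3 + 6 + 5
= 23.

23


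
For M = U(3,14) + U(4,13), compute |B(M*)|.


(M1+M2)* = M1* + M2*.
M1* = U(11,14), bases: C(14,11) = 364.
M2* = U(9,13), bases: C(13,9) = 715.
|B(M*)| = 364 * 715 = 260260.

260260


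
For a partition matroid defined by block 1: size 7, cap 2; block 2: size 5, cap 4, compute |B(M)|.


A basis picks exactly ci elements from block i.
Number of bases = product of C(|Si|, ci).
= C(7,2) * C(5,4)
= 21 * 5
= 105.

105


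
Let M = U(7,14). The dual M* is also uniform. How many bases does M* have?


The dual of U(r,n) is U(n-r, n) = U(7,14).
Bases of U(7,14) are all (7)-element subsets.
|B(M*)| = (14 choose 7) = 3432.

3432


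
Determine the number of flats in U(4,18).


Flats of U(4,18): every subset of size < 4 is a flat, plus E itself.
Count = C(18,0) + C(18,1) + C(18,2) + C(18,3) + 1
     = 1 + 18 + 153 + 816 + 1
     = 989.

989


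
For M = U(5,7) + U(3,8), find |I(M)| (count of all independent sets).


For a direct sum, |I(M1+M2)| = |I(M1)| * |I(M2)|.
|I(U(5,7))| = sum C(7,k) for k=0..5 = 120.
|I(U(3,8))| = sum C(8,k) for k=0..3 = 93.
Total = 120 * 93 = 11160.

11160


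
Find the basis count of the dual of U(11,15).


The dual of U(r,n) is U(n-r, n) = U(4,15).
Bases of U(4,15) are all (4)-element subsets.
|B(M*)| = C(15,4) = 15! / (4! * 11!) = 1365.

1365


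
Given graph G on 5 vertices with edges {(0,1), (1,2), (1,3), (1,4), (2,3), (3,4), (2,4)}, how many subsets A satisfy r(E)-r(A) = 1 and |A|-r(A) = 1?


R(x,y) = sum over A in 2^E of x^(r(E)-r(A)) * y^(|A|-r(A)).
G has 5 vertices, 7 edges. r(E) = 4.
Enumerate all 2^7 = 128 subsets.
Count subsets with r(E)-r(A)=1 and |A|-r(A)=1: 19.

19


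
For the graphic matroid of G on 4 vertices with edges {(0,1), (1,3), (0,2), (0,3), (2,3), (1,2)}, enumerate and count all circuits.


A circuit in a graphic matroid = edge set of a simple cycle.
G has 4 vertices and 6 edges.
Enumerating all minimal edge subsets forming cycles...
Total circuits found: 7.

7


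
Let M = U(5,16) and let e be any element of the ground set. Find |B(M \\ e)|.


Deleting e from U(5,16) gives U(5,15) since n > r.
Bases of U(5,15) = (15 choose 5) = 3003.

3003


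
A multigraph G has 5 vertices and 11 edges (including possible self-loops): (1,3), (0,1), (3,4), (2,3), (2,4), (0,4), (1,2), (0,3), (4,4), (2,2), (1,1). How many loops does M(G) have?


In a graphic matroid, a loop is a self-loop edge (u,u) with rank 0.
Examining all 11 edges for self-loops...
Self-loops found: (4,4), (2,2), (1,1)
Number of loops = 3.

3


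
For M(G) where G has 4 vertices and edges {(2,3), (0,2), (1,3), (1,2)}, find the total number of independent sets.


An independent set in a graphic matroid is an acyclic edge subset.
G has 4 vertices and 4 edges.
Enumerate all 2^4 = 16 subsets, checking for acyclicity.
Total independent sets = 14.

14


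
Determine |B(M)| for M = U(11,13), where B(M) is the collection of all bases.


Bases of U(11,13) are all 11-element subsets of the 13-element ground set.
Number of bases = C(13,11).
C(13,11) = 78.

78


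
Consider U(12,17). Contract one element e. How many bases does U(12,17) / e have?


Contracting e from U(12,17) gives U(11,16).
Bases of U(11,16) = C(16,11) = 16! / (11! * 5!) = 4368.

4368


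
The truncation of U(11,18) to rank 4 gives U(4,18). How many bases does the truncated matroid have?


Truncating U(11,18) to rank 4 gives U(4,18).
Bases of U(4,18) are all 4-element subsets of 18 elements.
Number of bases = C(18,4) = 18! / (4! * 14!) = 3060.

3060


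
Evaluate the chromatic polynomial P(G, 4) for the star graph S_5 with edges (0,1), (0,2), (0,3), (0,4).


P(tree, k) = k * (k-1)^(4) for any tree on 5 vertices.
P(4) = 4 * 3^4 = 4 * 81 = 324.

324


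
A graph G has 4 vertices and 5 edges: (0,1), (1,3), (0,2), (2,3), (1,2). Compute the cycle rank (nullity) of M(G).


Cycle rank (nullity) = |E| - r(M) = |E| - (|V| - c).
|E| = 5, |V| = 4, c = 1.
Nullity = 5 - (4 - 1) = 5 - 3 = 2.

2


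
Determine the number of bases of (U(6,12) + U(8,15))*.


(M1+M2)* = M1* + M2*.
M1* = U(6,12), bases: C(12,6) = 924.
M2* = U(7,15), bases: C(15,7) = 6435.
|B(M*)| = 924 * 6435 = 5945940.

5945940


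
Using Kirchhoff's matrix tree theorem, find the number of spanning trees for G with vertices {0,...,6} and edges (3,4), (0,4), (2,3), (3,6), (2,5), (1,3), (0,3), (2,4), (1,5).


By Kirchhoff's matrix tree theorem, the number of spanning trees equals
the determinant of any cofactor of the Laplacian matrix L.
G has 7 vertices and 9 edges.
Computing the (6 x 6) cofactor determinant gives 29.

29


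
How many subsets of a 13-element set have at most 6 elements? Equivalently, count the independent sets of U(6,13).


Independent sets of U(6,13) are all subsets of size <= 6.
Count = (13 choose 0) + (13 choose 1) + (13 choose 2) + (13 choose 3) + (13 choose 4) + (13 choose 5) + (13 choose 6)
     = 1 + 13 + 78 + 286 + 715 + 1287 + 1716
     = 4096.

4096


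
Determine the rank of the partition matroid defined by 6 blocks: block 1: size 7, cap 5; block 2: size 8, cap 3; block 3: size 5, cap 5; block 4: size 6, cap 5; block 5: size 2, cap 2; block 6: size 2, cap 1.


Rank of a partition matroid = sum of min(|Si|, ci) for each block.
= min(7,5) + min(8,3) + min(5,5) + min(6,5) + min(2,2) + min(2,1)
= 5 + 3 + 5 + 5 + 2 + 1
= 21.

21


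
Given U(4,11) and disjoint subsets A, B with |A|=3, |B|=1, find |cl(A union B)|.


|A union B| = 3 + 1 = 4 (disjoint).
In U(4,11), cl(S) = S if |S| < 4, else cl(S) = E.
Since 4 >= 4, cl(A union B) = E.
|cl(A union B)| = 11.

11


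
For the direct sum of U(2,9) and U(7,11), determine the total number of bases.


Bases of a direct sum M1 + M2: |B| = |B(M1)| * |B(M2)|.
|B(U(2,9))| = C(9,2) = 36.
|B(U(7,11))| = C(11,7) = 330.
Total bases = 36 * 330 = 11880.

11880


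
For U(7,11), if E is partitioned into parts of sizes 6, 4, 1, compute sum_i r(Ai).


r(Ai) = min(|Ai|, 7) for each part.
Sum = min(6,7) + min(4,7) + min(1,7)
    = 6 + 4 + 1
    = 11.

11


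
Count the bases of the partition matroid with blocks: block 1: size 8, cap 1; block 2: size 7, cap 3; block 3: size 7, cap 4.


A basis picks exactly ci elements from block i.
Number of bases = product of C(|Si|, ci).
= C(8,1) * C(7,3) * C(7,4)
= 8 * 35 * 35
= 9800.

9800


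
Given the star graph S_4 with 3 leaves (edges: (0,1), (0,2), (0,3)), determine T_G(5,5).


A star on 4 vertices is a tree with 3 edges.
T(x,y) = x^(3) for any tree.
T(5,5) = 5^3 = 125.

125


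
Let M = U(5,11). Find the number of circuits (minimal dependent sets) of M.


In U(5,11), circuits are the (6)-element subsets.
Any set of 6 elements is dependent, and removing any one element gives
an independent set of size 5, so it is a minimal dependent set.
Number of circuits = (11 choose 6) = 462.

462


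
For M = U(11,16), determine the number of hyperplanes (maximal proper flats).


Hyperplanes of U(11,16) are flats of rank 10.
In a uniform matroid, these are exactly the (10)-element subsets.
Count = C(16,10) = 16! / (10! * 6!) = 8008.

8008


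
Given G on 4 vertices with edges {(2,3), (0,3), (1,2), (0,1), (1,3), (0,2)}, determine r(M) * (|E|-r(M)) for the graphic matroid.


r(M) = |V| - c = 4 - 1 = 3.
nullity = |E| - r(M) = 6 - 3 = 3.
Product = 3 * 3 = 9.

9


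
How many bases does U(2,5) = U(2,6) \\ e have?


Deleting e from U(2,6) gives U(2,5) since n > r.
Bases of U(2,5) = (5 choose 2) = 10.

10


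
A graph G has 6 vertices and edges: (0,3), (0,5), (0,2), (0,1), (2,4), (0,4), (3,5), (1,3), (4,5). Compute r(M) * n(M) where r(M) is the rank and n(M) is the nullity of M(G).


r(M) = |V| - c = 6 - 1 = 5.
nullity = |E| - r(M) = 9 - 5 = 4.
Product = 5 * 4 = 20.

20


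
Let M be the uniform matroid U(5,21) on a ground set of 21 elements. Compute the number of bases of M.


Bases of U(5,21) are all 5-element subsets of the 21-element ground set.
Number of bases = C(21,5).
(21 choose 5) = 20349.

20349


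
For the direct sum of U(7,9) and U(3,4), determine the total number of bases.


Bases of a direct sum M1 + M2: |B| = |B(M1)| * |B(M2)|.
|B(U(7,9))| = C(9,7) = 36.
|B(U(3,4))| = C(4,3) = 4.
Total bases = 36 * 4 = 144.

144


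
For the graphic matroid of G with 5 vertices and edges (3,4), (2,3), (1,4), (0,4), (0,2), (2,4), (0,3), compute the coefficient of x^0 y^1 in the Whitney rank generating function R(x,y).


R(x,y) = sum over A in 2^E of x^(r(E)-r(A)) * y^(|A|-r(A)).
G has 5 vertices, 7 edges. r(E) = 4.
Enumerate all 2^7 = 128 subsets.
Count subsets with r(E)-r(A)=0 and |A|-r(A)=1: 15.

15


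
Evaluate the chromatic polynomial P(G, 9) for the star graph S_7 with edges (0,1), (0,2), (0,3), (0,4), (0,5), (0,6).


P(tree, k) = k * (k-1)^(6) for any tree on 7 vertices.
P(9) = 9 * 8^6 = 9 * 262144 = 2359296.

2359296


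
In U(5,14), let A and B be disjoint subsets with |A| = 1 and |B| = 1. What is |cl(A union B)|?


|A union B| = 1 + 1 = 2 (disjoint).
In U(5,14), cl(S) = S if |S| < 5, else cl(S) = E.
Since 2 < 5, cl(A union B) = A union B.
|cl(A union B)| = 2.

2


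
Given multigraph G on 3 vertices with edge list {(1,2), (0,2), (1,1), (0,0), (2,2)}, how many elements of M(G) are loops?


In a graphic matroid, a loop is a self-loop edge (u,u) with rank 0.
Examining all 5 edges for self-loops...
Self-loops found: (1,1), (0,0), (2,2)
Number of loops = 3.

3


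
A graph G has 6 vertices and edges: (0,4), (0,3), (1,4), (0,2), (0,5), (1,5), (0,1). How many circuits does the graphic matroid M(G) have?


A circuit in a graphic matroid = edge set of a simple cycle.
G has 6 vertices and 7 edges.
Enumerating all minimal edge subsets forming cycles...
Total circuits found: 3.

3


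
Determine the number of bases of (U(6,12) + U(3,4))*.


(M1+M2)* = M1* + M2*.
M1* = U(6,12), bases: C(12,6) = 924.
M2* = U(1,4), bases: C(4,1) = 4.
|B(M*)| = 924 * 4 = 3696.

3696


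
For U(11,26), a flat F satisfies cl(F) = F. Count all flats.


Flats of U(11,26): every subset of size < 11 is a flat, plus E itself.
Count = (26 choose 0) + (26 choose 1) + (26 choose 2) + (26 choose 3) + (26 choose 4) + (26 choose 5) + (26 choose 6) + (26 choose 7) + (26 choose 8) + (26 choose 9) + (26 choose 10) + 1
     = 1 + 26 + 325 + 2600 + 14950 + 65780 + 230230 + 657800 + 1562275 + 3124550 + 5311735 + 1
     = 10970273.

10970273


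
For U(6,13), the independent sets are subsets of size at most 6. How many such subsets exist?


Independent sets of U(6,13) are all subsets of size <= 6.
Count = (13 choose 0) + (13 choose 1) + (13 choose 2) + (13 choose 3) + (13 choose 4) + (13 choose 5) + (13 choose 6)
     = 1 + 13 + 78 + 286 + 715 + 1287 + 1716
     = 4096.

4096


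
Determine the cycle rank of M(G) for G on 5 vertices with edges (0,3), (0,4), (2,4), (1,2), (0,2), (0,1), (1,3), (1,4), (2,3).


Cycle rank (nullity) = |E| - r(M) = |E| - (|V| - c).
|E| = 9, |V| = 5, c = 1.
Nullity = 9 - (5 - 1) = 9 - 4 = 5.

5


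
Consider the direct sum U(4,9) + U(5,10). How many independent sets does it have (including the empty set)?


For a direct sum, |I(M1+M2)| = |I(M1)| * |I(M2)|.
|I(U(4,9))| = sum C(9,k) for k=0..4 = 256.
|I(U(5,10))| = sum C(10,k) for k=0..5 = 638.
Total = 256 * 638 = 163328.

163328


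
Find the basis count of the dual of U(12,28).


The dual of U(r,n) is U(n-r, n) = U(16,28).
Bases of U(16,28) are all (16)-element subsets.
|B(M*)| = C(28,16) = 28! / (16! * 12!) = 30421755.

30421755


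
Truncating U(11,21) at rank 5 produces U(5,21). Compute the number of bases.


Truncating U(11,21) to rank 5 gives U(5,21).
Bases of U(5,21) are all 5-element subsets of 21 elements.
Number of bases = (21 choose 5) = 20349.

20349


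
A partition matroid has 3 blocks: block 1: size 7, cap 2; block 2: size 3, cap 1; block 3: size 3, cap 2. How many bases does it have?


A basis picks exactly ci elements from block i.
Number of bases = product of C(|Si|, ci).
= C(7,2) * C(3,1) * C(3,2)
= 21 * 3 * 3
= 189.

189


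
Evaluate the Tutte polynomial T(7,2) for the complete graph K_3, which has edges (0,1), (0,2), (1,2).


T(K_3; x,y) = x^2 + x + y.
T(7,2) = 49 + 7 + 2 = 58.

58


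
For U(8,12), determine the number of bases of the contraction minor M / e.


Contracting e from U(8,12) gives U(7,11).
Bases of U(7,11) = (11 choose 7) = 330.

330


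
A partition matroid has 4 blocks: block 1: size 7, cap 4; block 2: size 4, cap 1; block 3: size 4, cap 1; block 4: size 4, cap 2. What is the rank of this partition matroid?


Rank of a partition matroid = sum of min(|Si|, ci) for each block.
= min(7,4) + min(4,1) + min(4,1) + min(4,2)
= 4 + 1 + 1 + 2
= 8.

8


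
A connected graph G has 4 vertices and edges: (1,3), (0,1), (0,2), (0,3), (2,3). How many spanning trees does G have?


By Kirchhoff's matrix tree theorem, the number of spanning trees equals
the determinant of any cofactor of the Laplacian matrix L.
G has 4 vertices and 5 edges.
Computing the (3 x 3) cofactor determinant gives 8.

8


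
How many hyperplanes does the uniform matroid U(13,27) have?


Hyperplanes of U(13,27) are flats of rank 12.
In a uniform matroid, these are exactly the (12)-element subsets.
Count = C(27,12) = 17383860.

17383860


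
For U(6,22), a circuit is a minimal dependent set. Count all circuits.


In U(6,22), circuits are the (7)-element subsets.
Any set of 7 elements is dependent, and removing any one element gives
an independent set of size 6, so it is a minimal dependent set.
Number of circuits = (22 choose 7) = 170544.

170544


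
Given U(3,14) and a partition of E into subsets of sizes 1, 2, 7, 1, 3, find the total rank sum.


r(Ai) = min(|Ai|, 3) for each part.
Sum = min(1,3) + min(2,3) + min(7,3) + min(1,3) + min(3,3)
    = 1 + 2 + 3 + 1 + 3
    = 10.

10


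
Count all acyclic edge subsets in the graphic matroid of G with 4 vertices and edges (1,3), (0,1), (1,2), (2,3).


An independent set in a graphic matroid is an acyclic edge subset.
G has 4 vertices and 4 edges.
Enumerate all 2^4 = 16 subsets, checking for acyclicity.
Total independent sets = 14.

14


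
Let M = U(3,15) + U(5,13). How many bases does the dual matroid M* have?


(M1+M2)* = M1* + M2*.
M1* = U(12,15), bases: C(15,12) = 455.
M2* = U(8,13), bases: C(13,8) = 1287.
|B(M*)| = 455 * 1287 = 585585.

585585


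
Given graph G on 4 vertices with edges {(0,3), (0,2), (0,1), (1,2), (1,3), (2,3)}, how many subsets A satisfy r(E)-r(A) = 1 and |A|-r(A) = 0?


R(x,y) = sum over A in 2^E of x^(r(E)-r(A)) * y^(|A|-r(A)).
G has 4 vertices, 6 edges. r(E) = 3.
Enumerate all 2^6 = 64 subsets.
Count subsets with r(E)-r(A)=1 and |A|-r(A)=0: 15.

15


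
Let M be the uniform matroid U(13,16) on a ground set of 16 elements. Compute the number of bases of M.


Bases of U(13,16) are all 13-element subsets of the 16-element ground set.
Number of bases = C(16,13).
C(16,13) = 560.

560


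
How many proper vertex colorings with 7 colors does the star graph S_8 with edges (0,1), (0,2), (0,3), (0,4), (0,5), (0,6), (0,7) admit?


P(tree, k) = k * (k-1)^(7) for any tree on 8 vertices.
P(7) = 7 * 6^7 = 7 * 279936 = 1959552.

1959552


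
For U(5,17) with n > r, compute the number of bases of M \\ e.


Deleting e from U(5,17) gives U(5,16) since n > r.
Bases of U(5,16) = C(16,5) = 4368.

4368


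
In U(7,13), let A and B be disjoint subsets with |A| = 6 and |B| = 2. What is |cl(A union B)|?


|A union B| = 6 + 2 = 8 (disjoint).
In U(7,13), cl(S) = S if |S| < 7, else cl(S) = E.
Since 8 >= 7, cl(A union B) = E.
|cl(A union B)| = 13.

13


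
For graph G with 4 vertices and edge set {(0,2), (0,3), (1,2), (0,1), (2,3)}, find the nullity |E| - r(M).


Cycle rank (nullity) = |E| - r(M) = |E| - (|V| - c).
|E| = 5, |V| = 4, c = 1.
Nullity = 5 - (4 - 1) = 5 - 3 = 2.

2


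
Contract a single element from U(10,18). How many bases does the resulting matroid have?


Contracting e from U(10,18) gives U(9,17).
Bases of U(9,17) = C(17,9) = 24310.

24310


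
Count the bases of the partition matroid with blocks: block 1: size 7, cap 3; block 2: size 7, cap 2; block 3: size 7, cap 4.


A basis picks exactly ci elements from block i.
Number of bases = product of C(|Si|, ci).
= C(7,3) * C(7,2) * C(7,4)
= 35 * 21 * 35
= 25725.

25725


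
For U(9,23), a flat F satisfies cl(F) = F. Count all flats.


Flats of U(9,23): every subset of size < 9 is a flat, plus E itself.
Count = C(23,0) + C(23,1) + C(23,2) + C(23,3) + C(23,4) + C(23,5) + C(23,6) + C(23,7) + C(23,8) + 1
     = 1 + 23 + 253 + 1771 + 8855 + 33649 + 100947 + 245157 + 490314 + 1
     = 880971.

880971


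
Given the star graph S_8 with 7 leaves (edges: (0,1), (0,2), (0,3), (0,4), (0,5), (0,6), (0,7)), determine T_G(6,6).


A star on 8 vertices is a tree with 7 edges.
T(x,y) = x^(7) for any tree.
T(6,6) = 6^7 = 279936.

279936


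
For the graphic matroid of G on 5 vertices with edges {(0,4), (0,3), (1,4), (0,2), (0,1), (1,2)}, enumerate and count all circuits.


A circuit in a graphic matroid = edge set of a simple cycle.
G has 5 vertices and 6 edges.
Enumerating all minimal edge subsets forming cycles...
Total circuits found: 3.

3


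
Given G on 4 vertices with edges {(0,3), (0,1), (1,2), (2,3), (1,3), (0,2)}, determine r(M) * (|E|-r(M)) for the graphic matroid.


r(M) = |V| - c = 4 - 1 = 3.
nullity = |E| - r(M) = 6 - 3 = 3.
Product = 3 * 3 = 9.

9


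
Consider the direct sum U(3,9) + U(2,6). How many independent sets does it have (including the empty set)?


For a direct sum, |I(M1+M2)| = |I(M1)| * |I(M2)|.
|I(U(3,9))| = sum C(9,k) for k=0..3 = 130.
|I(U(2,6))| = sum C(6,k) for k=0..2 = 22.
Total = 130 * 22 = 2860.

2860


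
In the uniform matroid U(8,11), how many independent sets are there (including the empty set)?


Independent sets of U(8,11) are all subsets of size <= 8.
Count = C(11,0) + C(11,1) + C(11,2) + C(11,3) + C(11,4) + C(11,5) + C(11,6) + C(11,7) + C(11,8)
     = 1 + 11 + 55 + 165 + 330 + 462 + 462 + 330 + 165
     = 1981.

1981


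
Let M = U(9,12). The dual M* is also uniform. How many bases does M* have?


The dual of U(r,n) is U(n-r, n) = U(3,12).
Bases of U(3,12) are all (3)-element subsets.
|B(M*)| = C(12,3) = (12 * 11 * 10) / (1 * 2 * 3) = 220.

220


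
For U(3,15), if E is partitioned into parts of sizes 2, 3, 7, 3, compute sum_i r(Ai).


r(Ai) = min(|Ai|, 3) for each part.
Sum = min(2,3) + min(3,3) + min(7,3) + min(3,3)
    = 2 + 3 + 3 + 3
    = 11.

11


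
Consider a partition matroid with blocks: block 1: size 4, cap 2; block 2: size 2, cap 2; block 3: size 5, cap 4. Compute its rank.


Rank of a partition matroid = sum of min(|Si|, ci) for each block.
= min(4,2) + min(2,2) + min(5,4)
= 2 + 2 + 4
= 8.

8


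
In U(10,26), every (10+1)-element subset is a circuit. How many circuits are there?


In U(10,26), circuits are the (11)-element subsets.
Any set of 11 elements is dependent, and removing any one element gives
an independent set of size 10, so it is a minimal dependent set.
Number of circuits = C(26,11) = 26! / (11! * 15!) = 7726160.

7726160


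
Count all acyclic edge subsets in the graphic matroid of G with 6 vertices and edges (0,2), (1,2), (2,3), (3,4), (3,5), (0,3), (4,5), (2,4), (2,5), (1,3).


An independent set in a graphic matroid is an acyclic edge subset.
G has 6 vertices and 10 edges.
Enumerate all 2^10 = 1024 subsets, checking for acyclicity.
Total independent sets = 426.

426


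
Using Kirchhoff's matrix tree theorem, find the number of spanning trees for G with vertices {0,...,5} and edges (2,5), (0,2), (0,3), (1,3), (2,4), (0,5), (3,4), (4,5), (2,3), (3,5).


By Kirchhoff's matrix tree theorem, the number of spanning trees equals
the determinant of any cofactor of the Laplacian matrix L.
G has 6 vertices and 10 edges.
Computing the (5 x 5) cofactor determinant gives 75.

75


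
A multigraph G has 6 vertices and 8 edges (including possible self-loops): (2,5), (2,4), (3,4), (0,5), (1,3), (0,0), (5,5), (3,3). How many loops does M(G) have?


In a graphic matroid, a loop is a self-loop edge (u,u) with rank 0.
Examining all 8 edges for self-loops...
Self-loops found: (0,0), (5,5), (3,3)
Number of loops = 3.

3


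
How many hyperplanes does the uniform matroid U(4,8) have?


Hyperplanes of U(4,8) are flats of rank 3.
In a uniform matroid, these are exactly the (3)-element subsets.
Count = C(8,3) = (8 * 7 * 6) / (1 * 2 * 3) = 56.

56


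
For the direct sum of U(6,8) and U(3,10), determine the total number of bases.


Bases of a direct sum M1 + M2: |B| = |B(M1)| * |B(M2)|.
|B(U(6,8))| = C(8,6) = 28.
|B(U(3,10))| = C(10,3) = 120.
Total bases = 28 * 120 = 3360.

3360


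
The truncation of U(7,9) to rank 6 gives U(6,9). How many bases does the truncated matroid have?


Truncating U(7,9) to rank 6 gives U(6,9).
Bases of U(6,9) are all 6-element subsets of 9 elements.
Number of bases = (9 choose 6) = 84.

84


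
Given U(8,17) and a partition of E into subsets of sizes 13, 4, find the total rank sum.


r(Ai) = min(|Ai|, 8) for each part.
Sum = min(13,8) + min(4,8)
    = 8 + 4
    = 12.

12


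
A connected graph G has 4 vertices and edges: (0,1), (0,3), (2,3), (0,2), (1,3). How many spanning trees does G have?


By Kirchhoff's matrix tree theorem, the number of spanning trees equals
the determinant of any cofactor of the Laplacian matrix L.
G has 4 vertices and 5 edges.
Computing the (3 x 3) cofactor determinant gives 8.

8


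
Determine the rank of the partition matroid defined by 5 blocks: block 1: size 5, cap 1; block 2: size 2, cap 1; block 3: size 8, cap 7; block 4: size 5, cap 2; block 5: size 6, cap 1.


Rank of a partition matroid = sum of min(|Si|, ci) for each block.
= min(5,1) + min(2,1) + min(8,7) + min(5,2) + min(6,1)
= 1 + 1 + 7 + 2 + 1
= 12.

12


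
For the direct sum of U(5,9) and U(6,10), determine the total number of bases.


Bases of a direct sum M1 + M2: |B| = |B(M1)| * |B(M2)|.
|B(U(5,9))| = C(9,5) = 126.
|B(U(6,10))| = C(10,6) = 210.
Total bases = 126 * 210 = 26460.

26460


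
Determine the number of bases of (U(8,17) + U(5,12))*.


(M1+M2)* = M1* + M2*.
M1* = U(9,17), bases: C(17,9) = 24310.
M2* = U(7,12), bases: C(12,7) = 792.
|B(M*)| = 24310 * 792 = 19253520.

19253520


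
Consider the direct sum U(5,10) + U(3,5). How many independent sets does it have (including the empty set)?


For a direct sum, |I(M1+M2)| = |I(M1)| * |I(M2)|.
|I(U(5,10))| = sum C(10,k) for k=0..5 = 638.
|I(U(3,5))| = sum C(5,k) for k=0..3 = 26.
Total = 638 * 26 = 16588.

16588


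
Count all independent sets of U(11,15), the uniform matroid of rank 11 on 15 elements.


Independent sets of U(11,15) are all subsets of size <= 11.
Count = (15 choose 0) + (15 choose 1) + (15 choose 2) + (15 choose 3) + (15 choose 4) + (15 choose 5) + (15 choose 6) + (15 choose 7) + (15 choose 8) + (15 choose 9) + (15 choose 10) + (15 choose 11)
     = 1 + 15 + 105 + 455 + 1365 + 3003 + 5005 + 6435 + 6435 + 5005 + 3003 + 1365
     = 32192.

32192


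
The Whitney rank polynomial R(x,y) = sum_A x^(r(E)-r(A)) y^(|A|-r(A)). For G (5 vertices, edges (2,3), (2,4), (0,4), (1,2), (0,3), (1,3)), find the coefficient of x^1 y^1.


R(x,y) = sum over A in 2^E of x^(r(E)-r(A)) * y^(|A|-r(A)).
G has 5 vertices, 6 edges. r(E) = 4.
Enumerate all 2^6 = 64 subsets.
Count subsets with r(E)-r(A)=1 and |A|-r(A)=1: 4.

4


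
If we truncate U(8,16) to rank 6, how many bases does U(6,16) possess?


Truncating U(8,16) to rank 6 gives U(6,16).
Bases of U(6,16) are all 6-element subsets of 16 elements.
Number of bases = C(16,6) = 16! / (6! * 10!) = 8008.

8008


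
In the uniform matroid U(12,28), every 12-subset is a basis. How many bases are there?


Bases of U(12,28) are all 12-element subsets of the 28-element ground set.
Number of bases = C(28,12).
C(28,12) = 28! / (12! * 16!) = 30421755.

30421755


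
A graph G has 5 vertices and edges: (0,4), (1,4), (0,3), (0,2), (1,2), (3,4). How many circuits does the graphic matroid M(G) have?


A circuit in a graphic matroid = edge set of a simple cycle.
G has 5 vertices and 6 edges.
Enumerating all minimal edge subsets forming cycles...
Total circuits found: 3.

3


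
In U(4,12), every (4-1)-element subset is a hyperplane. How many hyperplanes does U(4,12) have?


Hyperplanes of U(4,12) are flats of rank 3.
In a uniform matroid, these are exactly the (3)-element subsets.
Count = (12 choose 3) = 220.

220


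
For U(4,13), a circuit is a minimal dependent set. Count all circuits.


In U(4,13), circuits are the (5)-element subsets.
Any set of 5 elements is dependent, and removing any one element gives
an independent set of size 4, so it is a minimal dependent set.
Number of circuits = C(13,5) = 1287.

1287


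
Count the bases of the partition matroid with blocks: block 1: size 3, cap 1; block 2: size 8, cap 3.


A basis picks exactly ci elements from block i.
Number of bases = product of C(|Si|, ci).
= C(3,1) * C(8,3)
= 3 * 56
= 168.

168


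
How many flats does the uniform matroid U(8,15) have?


Flats of U(8,15): every subset of size < 8 is a flat, plus E itself.
Count = (15 choose 0) + (15 choose 1) + (15 choose 2) + (15 choose 3) + (15 choose 4) + (15 choose 5) + (15 choose 6) + (15 choose 7) + 1
     = 1 + 15 + 105 + 455 + 1365 + 3003 + 5005 + 6435 + 1
     = 16385.

16385


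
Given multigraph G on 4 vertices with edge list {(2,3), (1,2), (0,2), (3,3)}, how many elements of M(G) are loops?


In a graphic matroid, a loop is a self-loop edge (u,u) with rank 0.
Examining all 4 edges for self-loops...
Self-loops found: (3,3)
Number of loops = 1.

1


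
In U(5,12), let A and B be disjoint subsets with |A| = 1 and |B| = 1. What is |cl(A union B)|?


|A union B| = 1 + 1 = 2 (disjoint).
In U(5,12), cl(S) = S if |S| < 5, else cl(S) = E.
Since 2 < 5, cl(A union B) = A union B.
|cl(A union B)| = 2.

2


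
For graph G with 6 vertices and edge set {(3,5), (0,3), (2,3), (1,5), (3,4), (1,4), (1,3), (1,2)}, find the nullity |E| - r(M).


Cycle rank (nullity) = |E| - r(M) = |E| - (|V| - c).
|E| = 8, |V| = 6, c = 1.
Nullity = 8 - (6 - 1) = 8 - 5 = 3.

3


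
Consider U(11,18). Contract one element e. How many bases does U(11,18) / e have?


Contracting e from U(11,18) gives U(10,17).
Bases of U(10,17) = (17 choose 10) = 19448.

19448


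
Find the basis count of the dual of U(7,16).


The dual of U(r,n) is U(n-r, n) = U(9,16).
Bases of U(9,16) are all (9)-element subsets.
|B(M*)| = C(16,9) = 16! / (9! * 7!) = 11440.

11440


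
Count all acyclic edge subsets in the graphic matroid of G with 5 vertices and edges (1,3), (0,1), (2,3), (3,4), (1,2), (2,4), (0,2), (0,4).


An independent set in a graphic matroid is an acyclic edge subset.
G has 5 vertices and 8 edges.
Enumerate all 2^8 = 256 subsets, checking for acyclicity.
Total independent sets = 134.

134


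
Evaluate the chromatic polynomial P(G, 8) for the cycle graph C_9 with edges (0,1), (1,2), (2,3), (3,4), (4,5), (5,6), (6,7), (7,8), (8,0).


P(C_9, k) = (k-1)^9 + (-1)^9*(k-1).
P(8) = (7)^9 - 7
= 40353607 - 7 = 40353600.

40353600


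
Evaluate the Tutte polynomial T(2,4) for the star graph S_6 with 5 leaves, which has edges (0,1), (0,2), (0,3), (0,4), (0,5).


A star on 6 vertices is a tree with 5 edges.
T(x,y) = x^(5) for any tree.
T(2,4) = 2^5 = 32.

32


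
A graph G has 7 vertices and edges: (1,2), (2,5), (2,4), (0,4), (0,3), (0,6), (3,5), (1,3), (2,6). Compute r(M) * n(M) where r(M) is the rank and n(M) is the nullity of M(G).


r(M) = |V| - c = 7 - 1 = 6.
nullity = |E| - r(M) = 9 - 6 = 3.
Product = 6 * 3 = 18.

18


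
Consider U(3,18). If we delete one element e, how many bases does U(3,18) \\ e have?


Deleting e from U(3,18) gives U(3,17) since n > r.
Bases of U(3,17) = C(17,3) = 17! / (3! * 14!) = 680.

680


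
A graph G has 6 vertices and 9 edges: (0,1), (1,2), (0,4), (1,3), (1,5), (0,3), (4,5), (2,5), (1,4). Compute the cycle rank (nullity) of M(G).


Cycle rank (nullity) = |E| - r(M) = |E| - (|V| - c).
|E| = 9, |V| = 6, c = 1.
Nullity = 9 - (6 - 1) = 9 - 5 = 4.

4


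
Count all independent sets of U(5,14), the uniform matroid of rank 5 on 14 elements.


Independent sets of U(5,14) are all subsets of size <= 5.
Count = C(14,0) + C(14,1) + C(14,2) + C(14,3) + C(14,4) + C(14,5)
     = 1 + 14 + 91 + 364 + 1001 + 2002
     = 3473.

3473


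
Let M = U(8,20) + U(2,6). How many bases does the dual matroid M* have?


(M1+M2)* = M1* + M2*.
M1* = U(12,20), bases: C(20,12) = 125970.
M2* = U(4,6), bases: C(6,4) = 15.
|B(M*)| = 125970 * 15 = 1889550.

1889550


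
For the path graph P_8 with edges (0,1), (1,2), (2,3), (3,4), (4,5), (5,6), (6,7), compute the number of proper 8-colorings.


P(P_8, k) = k * (k-1)^(7).
P(8) = 8 * 7^7 = 8 * 823543 = 6588344.

6588344


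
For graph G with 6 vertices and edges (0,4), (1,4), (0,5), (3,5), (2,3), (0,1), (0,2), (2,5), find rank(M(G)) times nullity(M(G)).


r(M) = |V| - c = 6 - 1 = 5.
nullity = |E| - r(M) = 8 - 5 = 3.
Product = 5 * 3 = 15.

15


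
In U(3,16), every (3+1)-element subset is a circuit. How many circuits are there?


In U(3,16), circuits are the (4)-element subsets.
Any set of 4 elements is dependent, and removing any one element gives
an independent set of size 3, so it is a minimal dependent set.
Number of circuits = C(16,4) = (16 * 15 * 14 * 13) / (1 * 2 * 3 * 4) = 1820.

1820


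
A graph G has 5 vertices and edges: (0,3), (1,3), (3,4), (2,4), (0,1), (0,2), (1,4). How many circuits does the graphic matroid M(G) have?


A circuit in a graphic matroid = edge set of a simple cycle.
G has 5 vertices and 7 edges.
Enumerating all minimal edge subsets forming cycles...
Total circuits found: 7.

7


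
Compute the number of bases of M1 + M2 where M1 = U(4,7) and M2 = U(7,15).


Bases of a direct sum M1 + M2: |B| = |B(M1)| * |B(M2)|.
|B(U(4,7))| = C(7,4) = 35.
|B(U(7,15))| = C(15,7) = 6435.
Total bases = 35 * 6435 = 225225.

225225


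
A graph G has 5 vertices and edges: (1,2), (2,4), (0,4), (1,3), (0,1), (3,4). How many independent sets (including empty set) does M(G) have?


An independent set in a graphic matroid is an acyclic edge subset.
G has 5 vertices and 6 edges.
Enumerate all 2^6 = 64 subsets, checking for acyclicity.
Total independent sets = 54.

54


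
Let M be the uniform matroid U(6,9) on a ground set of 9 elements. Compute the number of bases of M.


Bases of U(6,9) are all 6-element subsets of the 9-element ground set.
Number of bases = C(9,6).
C(9,6) = 9! / (6! * 3!) = 84.

84


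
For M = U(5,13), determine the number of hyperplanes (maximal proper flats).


Hyperplanes of U(5,13) are flats of rank 4.
In a uniform matroid, these are exactly the (4)-element subsets.
Count = C(13,4) = (13 * 12 * 11 * 10) / (1 * 2 * 3 * 4) = 715.

715


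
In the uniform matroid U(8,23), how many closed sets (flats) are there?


Flats of U(8,23): every subset of size < 8 is a flat, plus E itself.
Count = (23 choose 0) + (23 choose 1) + (23 choose 2) + (23 choose 3) + (23 choose 4) + (23 choose 5) + (23 choose 6) + (23 choose 7) + 1
     = 1 + 23 + 253 + 1771 + 8855 + 33649 + 100947 + 245157 + 1
     = 390657.

390657


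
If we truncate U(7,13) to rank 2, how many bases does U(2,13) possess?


Truncating U(7,13) to rank 2 gives U(2,13).
Bases of U(2,13) are all 2-element subsets of 13 elements.
Number of bases = (13 choose 2) = 78.

78


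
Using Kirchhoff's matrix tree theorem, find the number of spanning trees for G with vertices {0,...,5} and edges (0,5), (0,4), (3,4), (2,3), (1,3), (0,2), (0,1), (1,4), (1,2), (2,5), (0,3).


By Kirchhoff's matrix tree theorem, the number of spanning trees equals
the determinant of any cofactor of the Laplacian matrix L.
G has 6 vertices and 11 edges.
Computing the (5 x 5) cofactor determinant gives 185.

185


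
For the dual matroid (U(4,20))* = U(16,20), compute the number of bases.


The dual of U(r,n) is U(n-r, n) = U(16,20).
Bases of U(16,20) are all (16)-element subsets.
|B(M*)| = C(20,16) = 4845.

4845


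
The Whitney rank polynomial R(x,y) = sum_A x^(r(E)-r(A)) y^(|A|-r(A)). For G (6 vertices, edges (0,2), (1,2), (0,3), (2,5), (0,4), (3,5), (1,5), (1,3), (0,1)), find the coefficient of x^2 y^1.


R(x,y) = sum over A in 2^E of x^(r(E)-r(A)) * y^(|A|-r(A)).
G has 6 vertices, 9 edges. r(E) = 5.
Enumerate all 2^9 = 512 subsets.
Count subsets with r(E)-r(A)=2 and |A|-r(A)=1: 29.

29


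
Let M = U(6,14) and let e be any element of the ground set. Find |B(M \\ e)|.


Deleting e from U(6,14) gives U(6,13) since n > r.
Bases of U(6,13) = C(13,6) = 1716.

1716


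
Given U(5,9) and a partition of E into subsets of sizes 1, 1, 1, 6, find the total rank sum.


r(Ai) = min(|Ai|, 5) for each part.
Sum = min(1,5) + min(1,5) + min(1,5) + min(6,5)
    = 1 + 1 + 1 + 5
    = 8.

8


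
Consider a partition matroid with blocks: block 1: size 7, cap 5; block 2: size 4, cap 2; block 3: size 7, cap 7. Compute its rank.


Rank of a partition matroid = sum of min(|Si|, ci) for each block.
= min(7,5) + min(4,2) + min(7,7)
= 5 + 2 + 7
= 14.

14


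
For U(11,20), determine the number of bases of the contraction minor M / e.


Contracting e from U(11,20) gives U(10,19).
Bases of U(10,19) = C(19,10) = 92378.

92378


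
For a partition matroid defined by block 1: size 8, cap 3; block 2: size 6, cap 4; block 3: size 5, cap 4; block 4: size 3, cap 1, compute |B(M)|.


A basis picks exactly ci elements from block i.
Number of bases = product of C(|Si|, ci).
= C(8,3) * C(6,4) * C(5,4) * C(3,1)
= 56 * 15 * 5 * 3
= 12600.

12600


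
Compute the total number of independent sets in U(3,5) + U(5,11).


For a direct sum, |I(M1+M2)| = |I(M1)| * |I(M2)|.
|I(U(3,5))| = sum C(5,k) for k=0..3 = 26.
|I(U(5,11))| = sum C(11,k) for k=0..5 = 1024.
Total = 26 * 1024 = 26624.

26624


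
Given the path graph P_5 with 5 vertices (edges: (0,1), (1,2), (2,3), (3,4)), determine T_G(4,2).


A path on 5 vertices is a tree with 4 edges.
T(x,y) = x^(4) for any tree.
T(4,2) = 4^4 = 256.

256


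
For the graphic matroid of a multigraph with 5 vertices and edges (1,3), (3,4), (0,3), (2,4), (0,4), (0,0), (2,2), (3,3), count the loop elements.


In a graphic matroid, a loop is a self-loop edge (u,u) with rank 0.
Examining all 8 edges for self-loops...
Self-loops found: (0,0), (2,2), (3,3)
Number of loops = 3.

3


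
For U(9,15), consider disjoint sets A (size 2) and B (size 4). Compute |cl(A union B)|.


|A union B| = 2 + 4 = 6 (disjoint).
In U(9,15), cl(S) = S if |S| < 9, else cl(S) = E.
Since 6 < 9, cl(A union B) = A union B.
|cl(A union B)| = 6.

6


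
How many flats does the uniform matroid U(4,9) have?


Flats of U(4,9): every subset of size < 4 is a flat, plus E itself.
Count = (9 choose 0) + (9 choose 1) + (9 choose 2) + (9 choose 3) + 1
     = 1 + 9 + 36 + 84 + 1
     = 131.

131


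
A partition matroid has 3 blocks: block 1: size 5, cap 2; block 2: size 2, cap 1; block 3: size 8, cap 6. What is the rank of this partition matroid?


Rank of a partition matroid = sum of min(|Si|, ci) for each block.
= min(5,2) + min(2,1) + min(8,6)
= 2 + 1 + 6
= 9.

9


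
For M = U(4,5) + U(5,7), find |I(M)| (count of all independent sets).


For a direct sum, |I(M1+M2)| = |I(M1)| * |I(M2)|.
|I(U(4,5))| = sum C(5,k) for k=0..4 = 31.
|I(U(5,7))| = sum C(7,k) for k=0..5 = 120.
Total = 31 * 120 = 3720.

3720


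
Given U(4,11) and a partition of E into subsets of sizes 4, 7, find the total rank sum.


r(Ai) = min(|Ai|, 4) for each part.
Sum = min(4,4) + min(7,4)
    = 4 + 4
    = 8.

8


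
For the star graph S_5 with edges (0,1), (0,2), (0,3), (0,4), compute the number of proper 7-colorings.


P(tree, k) = k * (k-1)^(4) for any tree on 5 vertices.
P(7) = 7 * 6^4 = 7 * 1296 = 9072.

9072


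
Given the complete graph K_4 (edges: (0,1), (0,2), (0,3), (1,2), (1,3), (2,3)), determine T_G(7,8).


T(K_4; x,y) = x^3 + 3x^2 + 4xy + 2x + y^3 + 3y^2 + 2y.
Substituting x=7, y=8:
= 343 + 147 + 224 + 14 + 512 + 192 + 16
= 1448.

1448


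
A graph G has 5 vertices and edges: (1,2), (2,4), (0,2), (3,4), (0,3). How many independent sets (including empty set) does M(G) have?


An independent set in a graphic matroid is an acyclic edge subset.
G has 5 vertices and 5 edges.
Enumerate all 2^5 = 32 subsets, checking for acyclicity.
Total independent sets = 30.

30


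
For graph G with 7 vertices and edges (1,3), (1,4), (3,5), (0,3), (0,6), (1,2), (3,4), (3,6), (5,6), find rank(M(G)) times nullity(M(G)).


r(M) = |V| - c = 7 - 1 = 6.
nullity = |E| - r(M) = 9 - 6 = 3.
Product = 6 * 3 = 18.

18


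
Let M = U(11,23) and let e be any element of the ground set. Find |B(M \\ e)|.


Deleting e from U(11,23) gives U(11,22) since n > r.
Bases of U(11,22) = C(22,11) = 705432.

705432


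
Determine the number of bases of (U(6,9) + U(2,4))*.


(M1+M2)* = M1* + M2*.
M1* = U(3,9), bases: C(9,3) = 84.
M2* = U(2,4), bases: C(4,2) = 6.
|B(M*)| = 84 * 6 = 504.

504


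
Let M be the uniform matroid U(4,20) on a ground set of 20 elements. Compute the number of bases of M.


Bases of U(4,20) are all 4-element subsets of the 20-element ground set.
Number of bases = C(20,4).
(20 choose 4) = 4845.

4845
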